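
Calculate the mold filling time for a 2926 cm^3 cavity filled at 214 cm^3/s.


Formula: t_fill = V_mold / Q_flow
t = 2926 cm^3 / 214 cm^3/s = 13.6729 s

Final answer: 13.6729 s


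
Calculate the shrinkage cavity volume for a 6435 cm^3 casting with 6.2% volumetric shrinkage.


Formula: V_shrink = V_casting * shrinkage_pct / 100
V_shrink = 6435 cm^3 * 6.2 / 100 = 398.9700 cm^3


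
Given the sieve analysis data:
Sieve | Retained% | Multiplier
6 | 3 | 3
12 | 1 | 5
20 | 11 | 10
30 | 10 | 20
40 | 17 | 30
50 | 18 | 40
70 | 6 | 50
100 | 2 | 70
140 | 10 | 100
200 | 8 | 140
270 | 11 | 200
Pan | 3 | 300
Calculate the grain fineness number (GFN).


Formula: GFN = sum(pct * multiplier) / sum(pct)
sum(pct * multiplier) = 7214
sum(pct) = 100
GFN = 7214 / 100 = 72.14


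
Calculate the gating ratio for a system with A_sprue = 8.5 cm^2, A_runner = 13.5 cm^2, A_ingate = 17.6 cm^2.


Sprue:Runner:Ingate = 1 : 13.5/8.5 : 17.6/8.5 = 1:1.59:2.07

1:1.59:2.07


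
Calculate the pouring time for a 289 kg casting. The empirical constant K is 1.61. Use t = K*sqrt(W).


Formula: t = K * sqrt(W)
sqrt(W) = sqrt(289) = 17.00000
t = 1.61 * 17.00000 = 27.3700 s

Answer: 27.3700 s


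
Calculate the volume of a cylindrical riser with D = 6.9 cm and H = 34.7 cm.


Formula: V = pi * (D/2)^2 * H  (cylinder volume)
Radius = D/2 = 6.9/2 = 3.45 cm
V = pi * 3.45^2 * 34.7 = 1297.5304 cm^3

Final answer: 1297.5304 cm^3


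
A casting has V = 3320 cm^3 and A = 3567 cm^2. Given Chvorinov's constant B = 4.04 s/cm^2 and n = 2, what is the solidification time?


Formula: t_s = B * (V/A)^n  (Chvorinov's rule, n=2)
Modulus M = V/A = 3320/3567 = 0.930754 cm
M^2 = 0.930754^2 = 0.866303 cm^2
t_s = 4.04 * 0.866303 = 3.4999 s

3.4999 s


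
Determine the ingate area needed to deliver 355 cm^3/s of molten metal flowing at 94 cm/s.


Formula: A_ingate = Q / v  (continuity equation)
A = 355 cm^3/s / 94 cm/s = 3.7766 cm^2

Final answer: 3.7766 cm^2


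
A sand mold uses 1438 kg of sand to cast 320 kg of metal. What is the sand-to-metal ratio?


Formula: Sand-to-Metal Ratio = W_sand / W_metal
Ratio = 1438 kg / 320 kg = 4.4938

Final answer: 4.4938


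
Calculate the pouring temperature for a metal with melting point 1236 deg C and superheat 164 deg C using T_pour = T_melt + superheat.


Formula: T_pour = T_melt + Superheat
T_pour = 1236 + 164 = 1400 deg C

Final answer: 1400 deg C


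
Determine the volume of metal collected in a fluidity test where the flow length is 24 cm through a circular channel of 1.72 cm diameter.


Formula: V = pi * (d/2)^2 * L  (cylinder volume)
Radius = 1.72/2 = 0.86 cm
V = pi * 0.86^2 * 24 = 55.7645 cm^3


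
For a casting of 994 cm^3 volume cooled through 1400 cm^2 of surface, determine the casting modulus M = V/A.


Formula: Casting Modulus M = V / A
M = 994 cm^3 / 1400 cm^2 = 0.7100 cm

0.7100 cm


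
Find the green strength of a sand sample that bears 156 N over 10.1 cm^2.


Formula: Compressive Strength = Force / Area
Strength = 156 N / 10.1 cm^2 = 15.4455 N/cm^2


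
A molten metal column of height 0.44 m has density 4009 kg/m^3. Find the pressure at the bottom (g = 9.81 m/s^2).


Formula: P = rho * g * h
rho * g = 4009 * 9.81 = 39328.29 N/m^3
P = 39328.29 * 0.44 = 17304.4476 Pa

17304.4476 Pa


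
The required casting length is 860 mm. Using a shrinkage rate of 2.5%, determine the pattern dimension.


Formula: L_pattern = L_casting * (1 + shrinkage_rate/100)
Shrinkage factor = 1 + 2.5/100 = 1.025
L_pattern = 860 mm * 1.025 = 881.5000 mm


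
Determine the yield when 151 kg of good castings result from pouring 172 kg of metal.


Formula: Casting Yield = (W_good / W_total) * 100
Yield = (151 kg / 172 kg) * 100 = 87.7907%

Final answer: 87.7907%


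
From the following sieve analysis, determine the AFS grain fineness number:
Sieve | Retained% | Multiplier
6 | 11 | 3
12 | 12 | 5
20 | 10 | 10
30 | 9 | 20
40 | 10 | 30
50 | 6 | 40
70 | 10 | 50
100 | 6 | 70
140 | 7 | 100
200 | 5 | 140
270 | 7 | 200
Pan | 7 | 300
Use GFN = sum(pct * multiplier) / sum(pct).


Formula: GFN = sum(pct * multiplier) / sum(pct)
sum(pct * multiplier) = 6733
sum(pct) = 100
GFN = 6733 / 100 = 67.33

Answer: 67.33


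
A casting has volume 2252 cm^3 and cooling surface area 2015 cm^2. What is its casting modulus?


Formula: Casting Modulus M = V / A
M = 2252 cm^3 / 2015 cm^2 = 1.1176 cm

Final answer: 1.1176 cm


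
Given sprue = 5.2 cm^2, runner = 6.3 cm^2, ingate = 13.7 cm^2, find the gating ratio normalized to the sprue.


Sprue:Runner:Ingate = 1 : 6.3/5.2 : 13.7/5.2 = 1:1.21:2.63


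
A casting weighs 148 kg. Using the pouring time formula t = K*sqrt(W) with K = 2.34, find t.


Formula: t = K * sqrt(W)
sqrt(W) = sqrt(148) = 12.16553
t = 2.34 * 12.16553 = 28.4673 s

Final answer: 28.4673 s


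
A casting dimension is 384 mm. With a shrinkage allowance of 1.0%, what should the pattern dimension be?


Formula: L_pattern = L_casting * (1 + shrinkage_rate/100)
Shrinkage factor = 1 + 1.0/100 = 1.01
L_pattern = 384 mm * 1.01 = 387.8400 mm


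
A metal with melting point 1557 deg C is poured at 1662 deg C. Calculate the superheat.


Formula: Superheat = T_pour - T_melt
Superheat = 1662 - 1557 = 105 deg C

Answer: 105 deg C


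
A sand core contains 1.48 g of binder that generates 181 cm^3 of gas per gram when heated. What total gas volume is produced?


Formula: V_gas = W_binder * gas_evolution_rate
V = 1.48 g * 181 cm^3/g = 267.8800 cm^3

267.8800 cm^3


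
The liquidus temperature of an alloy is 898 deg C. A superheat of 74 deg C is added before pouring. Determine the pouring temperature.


Formula: T_pour = T_melt + Superheat
T_pour = 898 + 74 = 972 deg C

Answer: 972 deg C


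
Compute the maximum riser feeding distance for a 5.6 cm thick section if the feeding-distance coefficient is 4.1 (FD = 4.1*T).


Formula: FD = 4.1 * T  (riser feeding-distance rule)
FD = 4.1 * 5.6 cm = 22.9600 cm

22.9600 cm


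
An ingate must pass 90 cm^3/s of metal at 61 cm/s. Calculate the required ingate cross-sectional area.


Formula: A_ingate = Q / v  (continuity equation)
A = 90 cm^3/s / 61 cm/s = 1.4754 cm^2

Final answer: 1.4754 cm^2


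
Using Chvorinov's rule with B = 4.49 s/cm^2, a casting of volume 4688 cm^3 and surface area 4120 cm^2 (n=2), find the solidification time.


Formula: t_s = B * (V/A)^n  (Chvorinov's rule, n=2)
Modulus M = V/A = 4688/4120 = 1.137864 cm
M^2 = 1.137864^2 = 1.294734 cm^2
t_s = 4.49 * 1.294734 = 5.8134 s

Final answer: 5.8134 s


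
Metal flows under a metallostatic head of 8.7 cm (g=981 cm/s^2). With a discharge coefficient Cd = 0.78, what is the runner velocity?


Formula: v = Cd * sqrt(2 * g * h)  (Torricelli with discharge coefficient)
2*g*h = 2 * 981 * 8.7 = 17069.4 cm^2/s^2
sqrt(17069.4) = 130.64991 cm/s
v = 0.78 * 130.64991 = 101.9069 cm/s

Answer: 101.9069 cm/s


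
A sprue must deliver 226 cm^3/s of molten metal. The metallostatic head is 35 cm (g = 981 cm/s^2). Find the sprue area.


Formula: v = sqrt(2*g*h), A = Q/v
Velocity: v = sqrt(2 * 981 * 35) = sqrt(68670) = 262.0496 cm/s
Sprue area: A = Q / v = 226 / 262.0496 = 0.8624 cm^2


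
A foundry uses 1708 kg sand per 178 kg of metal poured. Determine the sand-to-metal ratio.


Formula: Sand-to-Metal Ratio = W_sand / W_metal
Ratio = 1708 kg / 178 kg = 9.5955

9.5955


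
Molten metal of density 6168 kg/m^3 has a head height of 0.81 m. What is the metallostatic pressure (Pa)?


Formula: P = rho * g * h
rho * g = 6168 * 9.81 = 60508.08 N/m^3
P = 60508.08 * 0.81 = 49011.5448 Pa


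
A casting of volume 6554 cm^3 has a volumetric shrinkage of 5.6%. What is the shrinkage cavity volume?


Formula: V_shrink = V_casting * shrinkage_pct / 100
V_shrink = 6554 cm^3 * 5.6 / 100 = 367.0240 cm^3


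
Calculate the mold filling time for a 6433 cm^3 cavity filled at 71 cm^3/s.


Formula: t_fill = V_mold / Q_flow
t = 6433 cm^3 / 71 cm^3/s = 90.6056 s


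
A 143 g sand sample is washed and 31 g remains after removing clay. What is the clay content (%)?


Formula: Clay% = (W_total - W_washed) / W_total * 100
Clay mass = 143 - 31 = 112 g
Clay% = 112 / 143 * 100 = 78.3217%

Final answer: 78.3217%


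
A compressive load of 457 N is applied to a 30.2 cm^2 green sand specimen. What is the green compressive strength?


Formula: Compressive Strength = Force / Area
Strength = 457 N / 30.2 cm^2 = 15.1325 N/cm^2

15.1325 N/cm^2


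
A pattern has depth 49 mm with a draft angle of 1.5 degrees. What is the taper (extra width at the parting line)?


Formula: taper = depth * tan(draft_angle)
tan(1.5 deg) = 0.0261859
taper = 49 mm * 0.0261859 = 1.2831 mm

Answer: 1.2831 mm


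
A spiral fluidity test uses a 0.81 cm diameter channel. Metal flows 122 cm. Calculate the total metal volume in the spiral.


Formula: V = pi * (d/2)^2 * L  (cylinder volume)
Radius = 0.81/2 = 0.405 cm
V = pi * 0.405^2 * 122 = 62.8666 cm^3

Final answer: 62.8666 cm^3


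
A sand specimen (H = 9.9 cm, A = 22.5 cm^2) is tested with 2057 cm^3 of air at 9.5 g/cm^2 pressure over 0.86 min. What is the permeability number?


Formula: Permeability Number P = (V * H) / (p * A * t)
Numerator: V * H = 2057 * 9.9 = 20364.3
Denominator: p * A * t = 9.5 * 22.5 * 0.86 = 183.825
P = 20364.3 / 183.825 = 110.7809

Answer: 110.7809


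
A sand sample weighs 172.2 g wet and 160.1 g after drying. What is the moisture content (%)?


Formula: MC = (W_wet - W_dry) / W_wet * 100
Water mass = 172.2 - 160.1 = 12.1 g
MC = 12.1 / 172.2 * 100 = 7.0267%


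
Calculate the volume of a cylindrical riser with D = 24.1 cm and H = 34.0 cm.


Formula: V = pi * (D/2)^2 * H  (cylinder volume)
Radius = D/2 = 24.1/2 = 12.05 cm
V = pi * 12.05^2 * 34.0 = 15509.6816 cm^3


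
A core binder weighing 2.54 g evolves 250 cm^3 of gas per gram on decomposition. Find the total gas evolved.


Formula: V_gas = W_binder * gas_evolution_rate
V = 2.54 g * 250 cm^3/g = 635.0000 cm^3


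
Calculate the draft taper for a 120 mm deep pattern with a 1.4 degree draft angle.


Formula: taper = depth * tan(draft_angle)
tan(1.4 deg) = 0.0244395
taper = 120 mm * 0.0244395 = 2.9327 mm

2.9327 mm


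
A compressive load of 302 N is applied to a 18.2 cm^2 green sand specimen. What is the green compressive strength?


Formula: Compressive Strength = Force / Area
Strength = 302 N / 18.2 cm^2 = 16.5934 N/cm^2

Final answer: 16.5934 N/cm^2


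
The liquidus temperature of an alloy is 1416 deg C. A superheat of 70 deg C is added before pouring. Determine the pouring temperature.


Formula: T_pour = T_melt + Superheat
T_pour = 1416 + 70 = 1486 deg C


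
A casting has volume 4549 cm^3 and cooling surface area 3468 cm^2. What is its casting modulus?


Formula: Casting Modulus M = V / A
M = 4549 cm^3 / 3468 cm^2 = 1.3117 cm

1.3117 cm


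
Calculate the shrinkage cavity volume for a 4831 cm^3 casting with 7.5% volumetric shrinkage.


Formula: V_shrink = V_casting * shrinkage_pct / 100
V_shrink = 4831 cm^3 * 7.5 / 100 = 362.3250 cm^3

Answer: 362.3250 cm^3


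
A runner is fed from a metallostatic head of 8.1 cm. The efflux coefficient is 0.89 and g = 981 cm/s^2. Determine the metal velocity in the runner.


Formula: v = Cd * sqrt(2 * g * h)  (Torricelli with discharge coefficient)
2*g*h = 2 * 981 * 8.1 = 15892.2 cm^2/s^2
sqrt(15892.2) = 126.06427 cm/s
v = 0.89 * 126.06427 = 112.1972 cm/s

Answer: 112.1972 cm/s


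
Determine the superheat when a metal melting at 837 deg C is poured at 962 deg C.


Formula: Superheat = T_pour - T_melt
Superheat = 962 - 837 = 125 deg C

125 deg C


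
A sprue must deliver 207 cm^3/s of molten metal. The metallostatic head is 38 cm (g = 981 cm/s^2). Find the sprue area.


Formula: v = sqrt(2*g*h), A = Q/v
Velocity: v = sqrt(2 * 981 * 38) = sqrt(74556) = 273.0494 cm/s
Sprue area: A = Q / v = 207 / 273.0494 = 0.7581 cm^2

0.7581 cm^2


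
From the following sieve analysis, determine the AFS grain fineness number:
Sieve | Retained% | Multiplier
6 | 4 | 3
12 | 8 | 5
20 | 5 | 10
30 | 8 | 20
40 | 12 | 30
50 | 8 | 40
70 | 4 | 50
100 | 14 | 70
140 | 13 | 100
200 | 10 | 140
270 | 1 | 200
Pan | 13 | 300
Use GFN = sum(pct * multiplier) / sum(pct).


Formula: GFN = sum(pct * multiplier) / sum(pct)
sum(pct * multiplier) = 8922
sum(pct) = 100
GFN = 8922 / 100 = 89.22

89.22


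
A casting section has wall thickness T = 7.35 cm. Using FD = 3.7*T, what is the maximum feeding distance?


Formula: FD = 3.7 * T  (riser feeding-distance rule)
FD = 3.7 * 7.35 cm = 27.1950 cm

Answer: 27.1950 cm


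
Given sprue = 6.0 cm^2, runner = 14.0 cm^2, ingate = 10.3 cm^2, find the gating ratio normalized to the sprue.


Sprue:Runner:Ingate = 1 : 14.0/6.0 : 10.3/6.0 = 1:2.33:1.72


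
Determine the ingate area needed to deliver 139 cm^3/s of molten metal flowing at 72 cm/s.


Formula: A_ingate = Q / v  (continuity equation)
A = 139 cm^3/s / 72 cm/s = 1.9306 cm^2

Answer: 1.9306 cm^2


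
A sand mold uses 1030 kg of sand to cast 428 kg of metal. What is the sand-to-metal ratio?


Formula: Sand-to-Metal Ratio = W_sand / W_metal
Ratio = 1030 kg / 428 kg = 2.4065

2.4065


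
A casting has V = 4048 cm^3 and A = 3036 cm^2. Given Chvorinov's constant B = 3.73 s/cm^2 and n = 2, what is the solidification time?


Formula: t_s = B * (V/A)^n  (Chvorinov's rule, n=2)
Modulus M = V/A = 4048/3036 = 1.333333 cm
M^2 = 1.333333^2 = 1.777777 cm^2
t_s = 3.73 * 1.777777 = 6.6311 s

Answer: 6.6311 s


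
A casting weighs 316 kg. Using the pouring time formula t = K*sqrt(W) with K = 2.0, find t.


Formula: t = K * sqrt(W)
sqrt(W) = sqrt(316) = 17.77639
t = 2.0 * 17.77639 = 35.5528 s

Answer: 35.5528 s


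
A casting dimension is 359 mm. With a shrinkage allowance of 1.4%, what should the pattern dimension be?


Formula: L_pattern = L_casting * (1 + shrinkage_rate/100)
Shrinkage factor = 1 + 1.4/100 = 1.014
L_pattern = 359 mm * 1.014 = 364.0260 mm

Final answer: 364.0260 mm


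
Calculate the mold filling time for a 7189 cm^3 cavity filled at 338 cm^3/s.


Formula: t_fill = V_mold / Q_flow
t = 7189 cm^3 / 338 cm^3/s = 21.2692 s


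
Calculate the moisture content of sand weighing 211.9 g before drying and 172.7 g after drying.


Formula: MC = (W_wet - W_dry) / W_wet * 100
Water mass = 211.9 - 172.7 = 39.2 g
MC = 39.2 / 211.9 * 100 = 18.4993%

18.4993%


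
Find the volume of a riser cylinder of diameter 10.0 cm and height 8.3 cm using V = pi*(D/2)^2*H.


Formula: V = pi * (D/2)^2 * H  (cylinder volume)
Radius = D/2 = 10.0/2 = 5.0 cm
V = pi * 5.0^2 * 8.3 = 651.8805 cm^3

Final answer: 651.8805 cm^3


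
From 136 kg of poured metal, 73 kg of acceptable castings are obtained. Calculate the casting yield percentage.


Formula: Casting Yield = (W_good / W_total) * 100
Yield = (73 kg / 136 kg) * 100 = 53.6765%


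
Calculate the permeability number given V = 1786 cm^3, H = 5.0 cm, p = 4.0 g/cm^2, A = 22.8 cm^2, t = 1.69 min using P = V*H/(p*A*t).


Formula: Permeability Number P = (V * H) / (p * A * t)
Numerator: V * H = 1786 * 5.0 = 8930.0
Denominator: p * A * t = 4.0 * 22.8 * 1.69 = 154.128
P = 8930.0 / 154.128 = 57.9389

Answer: 57.9389


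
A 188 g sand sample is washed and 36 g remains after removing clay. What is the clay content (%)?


Formula: Clay% = (W_total - W_washed) / W_total * 100
Clay mass = 188 - 36 = 152 g
Clay% = 152 / 188 * 100 = 80.8511%

80.8511%


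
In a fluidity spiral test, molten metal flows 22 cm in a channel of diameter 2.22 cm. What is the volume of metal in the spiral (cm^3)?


Formula: V = pi * (d/2)^2 * L  (cylinder volume)
Radius = 2.22/2 = 1.11 cm
V = pi * 1.11^2 * 22 = 85.1566 cm^3


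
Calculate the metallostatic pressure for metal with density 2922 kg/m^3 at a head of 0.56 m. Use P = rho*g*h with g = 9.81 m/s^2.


Formula: P = rho * g * h
rho * g = 2922 * 9.81 = 28664.82 N/m^3
P = 28664.82 * 0.56 = 16052.2992 Pa

16052.2992 Pa


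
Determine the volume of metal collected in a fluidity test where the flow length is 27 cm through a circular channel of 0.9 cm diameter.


Formula: V = pi * (d/2)^2 * L  (cylinder volume)
Radius = 0.9/2 = 0.45 cm
V = pi * 0.45^2 * 27 = 17.1767 cm^3


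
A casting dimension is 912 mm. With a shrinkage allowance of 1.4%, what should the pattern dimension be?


Formula: L_pattern = L_casting * (1 + shrinkage_rate/100)
Shrinkage factor = 1 + 1.4/100 = 1.014
L_pattern = 912 mm * 1.014 = 924.7680 mm

924.7680 mm


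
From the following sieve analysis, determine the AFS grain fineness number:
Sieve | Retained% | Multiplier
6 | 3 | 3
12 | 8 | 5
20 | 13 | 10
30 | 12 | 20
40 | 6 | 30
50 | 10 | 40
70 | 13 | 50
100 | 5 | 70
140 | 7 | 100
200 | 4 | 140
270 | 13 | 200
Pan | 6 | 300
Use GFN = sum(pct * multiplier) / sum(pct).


Formula: GFN = sum(pct * multiplier) / sum(pct)
sum(pct * multiplier) = 7659
sum(pct) = 100
GFN = 7659 / 100 = 76.59

Final answer: 76.59


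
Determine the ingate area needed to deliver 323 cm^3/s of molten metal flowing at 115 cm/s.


Formula: A_ingate = Q / v  (continuity equation)
A = 323 cm^3/s / 115 cm/s = 2.8087 cm^2

Final answer: 2.8087 cm^2


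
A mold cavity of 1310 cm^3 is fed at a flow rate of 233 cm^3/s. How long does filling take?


Formula: t_fill = V_mold / Q_flow
t = 1310 cm^3 / 233 cm^3/s = 5.6223 s

5.6223 s


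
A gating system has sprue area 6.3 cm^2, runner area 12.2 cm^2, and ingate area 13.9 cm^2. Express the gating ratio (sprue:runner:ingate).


Sprue:Runner:Ingate = 1 : 12.2/6.3 : 13.9/6.3 = 1:1.94:2.21


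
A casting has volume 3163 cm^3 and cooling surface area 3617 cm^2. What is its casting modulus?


Formula: Casting Modulus M = V / A
M = 3163 cm^3 / 3617 cm^2 = 0.8745 cm

0.8745 cm


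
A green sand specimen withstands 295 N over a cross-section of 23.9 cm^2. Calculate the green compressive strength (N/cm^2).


Formula: Compressive Strength = Force / Area
Strength = 295 N / 23.9 cm^2 = 12.3431 N/cm^2

Final answer: 12.3431 N/cm^2


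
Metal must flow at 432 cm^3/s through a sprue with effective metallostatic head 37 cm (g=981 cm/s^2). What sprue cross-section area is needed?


Formula: v = sqrt(2*g*h), A = Q/v
Velocity: v = sqrt(2 * 981 * 37) = sqrt(72594) = 269.4327 cm/s
Sprue area: A = Q / v = 432 / 269.4327 = 1.6034 cm^2

Final answer: 1.6034 cm^2


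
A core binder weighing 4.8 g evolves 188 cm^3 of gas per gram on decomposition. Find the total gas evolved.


Formula: V_gas = W_binder * gas_evolution_rate
V = 4.8 g * 188 cm^3/g = 902.4000 cm^3

Answer: 902.4000 cm^3


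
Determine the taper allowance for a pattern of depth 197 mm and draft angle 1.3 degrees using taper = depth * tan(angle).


Formula: taper = depth * tan(draft_angle)
tan(1.3 deg) = 0.0226932
taper = 197 mm * 0.0226932 = 4.4706 mm

Final answer: 4.4706 mm


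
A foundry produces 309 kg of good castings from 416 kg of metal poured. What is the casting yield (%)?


Formula: Casting Yield = (W_good / W_total) * 100
Yield = (309 kg / 416 kg) * 100 = 74.2788%


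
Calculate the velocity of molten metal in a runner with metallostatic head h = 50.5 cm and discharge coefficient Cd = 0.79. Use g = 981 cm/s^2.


Formula: v = Cd * sqrt(2 * g * h)  (Torricelli with discharge coefficient)
2*g*h = 2 * 981 * 50.5 = 99081.0 cm^2/s^2
sqrt(99081.0) = 314.77135 cm/s
v = 0.79 * 314.77135 = 248.6694 cm/s

248.6694 cm/s


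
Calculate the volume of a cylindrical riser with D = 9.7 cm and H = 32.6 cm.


Formula: V = pi * (D/2)^2 * H  (cylinder volume)
Radius = D/2 = 9.7/2 = 4.85 cm
V = pi * 4.85^2 * 32.6 = 2409.0785 cm^3

2409.0785 cm^3


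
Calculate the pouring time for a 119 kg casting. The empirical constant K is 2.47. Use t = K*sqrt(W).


Formula: t = K * sqrt(W)
sqrt(W) = sqrt(119) = 10.90871
t = 2.47 * 10.90871 = 26.9445 s


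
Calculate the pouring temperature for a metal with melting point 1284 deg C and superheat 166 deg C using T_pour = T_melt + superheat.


Formula: T_pour = T_melt + Superheat
T_pour = 1284 + 166 = 1450 deg C

Answer: 1450 deg C


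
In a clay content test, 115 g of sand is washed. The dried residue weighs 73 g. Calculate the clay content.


Formula: Clay% = (W_total - W_washed) / W_total * 100
Clay mass = 115 - 73 = 42 g
Clay% = 42 / 115 * 100 = 36.5217%


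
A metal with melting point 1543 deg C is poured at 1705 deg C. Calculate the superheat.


Formula: Superheat = T_pour - T_melt
Superheat = 1705 - 1543 = 162 deg C

Final answer: 162 deg C


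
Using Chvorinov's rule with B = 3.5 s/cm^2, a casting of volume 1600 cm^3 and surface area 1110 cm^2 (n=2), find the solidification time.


Formula: t_s = B * (V/A)^n  (Chvorinov's rule, n=2)
Modulus M = V/A = 1600/1110 = 1.441441 cm
M^2 = 1.441441^2 = 2.077752 cm^2
t_s = 3.5 * 2.077752 = 7.2721 s

Final answer: 7.2721 s


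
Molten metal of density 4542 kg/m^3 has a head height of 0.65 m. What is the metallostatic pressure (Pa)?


Formula: P = rho * g * h
rho * g = 4542 * 9.81 = 44557.02 N/m^3
P = 44557.02 * 0.65 = 28962.0630 Pa

Answer: 28962.0630 Pa


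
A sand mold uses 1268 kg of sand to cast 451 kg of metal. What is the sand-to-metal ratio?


Formula: Sand-to-Metal Ratio = W_sand / W_metal
Ratio = 1268 kg / 451 kg = 2.8115

Final answer: 2.8115


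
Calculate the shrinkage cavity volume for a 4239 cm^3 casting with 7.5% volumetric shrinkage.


Formula: V_shrink = V_casting * shrinkage_pct / 100
V_shrink = 4239 cm^3 * 7.5 / 100 = 317.9250 cm^3


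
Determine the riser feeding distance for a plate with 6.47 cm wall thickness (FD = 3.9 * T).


Formula: FD = 3.9 * T  (riser feeding-distance rule)
FD = 3.9 * 6.47 cm = 25.2330 cm

25.2330 cm


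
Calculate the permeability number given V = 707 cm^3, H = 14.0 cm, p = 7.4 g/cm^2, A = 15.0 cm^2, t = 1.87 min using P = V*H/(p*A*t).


Formula: Permeability Number P = (V * H) / (p * A * t)
Numerator: V * H = 707 * 14.0 = 9898.0
Denominator: p * A * t = 7.4 * 15.0 * 1.87 = 207.57
P = 9898.0 / 207.57 = 47.6851

Answer: 47.6851


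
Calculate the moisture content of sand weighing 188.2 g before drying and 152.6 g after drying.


Formula: MC = (W_wet - W_dry) / W_wet * 100
Water mass = 188.2 - 152.6 = 35.6 g
MC = 35.6 / 188.2 * 100 = 18.9160%


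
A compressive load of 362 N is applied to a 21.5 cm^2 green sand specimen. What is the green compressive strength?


Formula: Compressive Strength = Force / Area
Strength = 362 N / 21.5 cm^2 = 16.8372 N/cm^2

Answer: 16.8372 N/cm^2


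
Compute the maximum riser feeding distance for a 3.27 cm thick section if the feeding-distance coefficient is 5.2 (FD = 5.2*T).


Formula: FD = 5.2 * T  (riser feeding-distance rule)
FD = 5.2 * 3.27 cm = 17.0040 cm


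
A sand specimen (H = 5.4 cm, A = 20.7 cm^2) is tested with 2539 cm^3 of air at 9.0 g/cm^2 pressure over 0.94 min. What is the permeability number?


Formula: Permeability Number P = (V * H) / (p * A * t)
Numerator: V * H = 2539 * 5.4 = 13710.6
Denominator: p * A * t = 9.0 * 20.7 * 0.94 = 175.122
P = 13710.6 / 175.122 = 78.2917


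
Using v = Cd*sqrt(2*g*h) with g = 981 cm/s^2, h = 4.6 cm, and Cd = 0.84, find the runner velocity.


Formula: v = Cd * sqrt(2 * g * h)  (Torricelli with discharge coefficient)
2*g*h = 2 * 981 * 4.6 = 9025.2 cm^2/s^2
sqrt(9025.2) = 95.00105 cm/s
v = 0.84 * 95.00105 = 79.8009 cm/s

79.8009 cm/s


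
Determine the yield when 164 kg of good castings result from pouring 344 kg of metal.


Formula: Casting Yield = (W_good / W_total) * 100
Yield = (164 kg / 344 kg) * 100 = 47.6744%


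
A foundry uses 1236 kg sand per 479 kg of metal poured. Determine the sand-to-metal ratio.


Formula: Sand-to-Metal Ratio = W_sand / W_metal
Ratio = 1236 kg / 479 kg = 2.5804

2.5804


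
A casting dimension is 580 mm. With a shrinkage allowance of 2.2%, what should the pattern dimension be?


Formula: L_pattern = L_casting * (1 + shrinkage_rate/100)
Shrinkage factor = 1 + 2.2/100 = 1.022
L_pattern = 580 mm * 1.022 = 592.7600 mm

592.7600 mm


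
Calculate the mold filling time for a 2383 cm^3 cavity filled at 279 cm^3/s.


Formula: t_fill = V_mold / Q_flow
t = 2383 cm^3 / 279 cm^3/s = 8.5412 s

Answer: 8.5412 s


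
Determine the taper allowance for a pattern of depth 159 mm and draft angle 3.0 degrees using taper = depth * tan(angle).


Formula: taper = depth * tan(draft_angle)
tan(3.0 deg) = 0.0524078
taper = 159 mm * 0.0524078 = 8.3328 mm

8.3328 mm


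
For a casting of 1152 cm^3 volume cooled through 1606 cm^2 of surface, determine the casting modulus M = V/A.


Formula: Casting Modulus M = V / A
M = 1152 cm^3 / 1606 cm^2 = 0.7173 cm

Final answer: 0.7173 cm


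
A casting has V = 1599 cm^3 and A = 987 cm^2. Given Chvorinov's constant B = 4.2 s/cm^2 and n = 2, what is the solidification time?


Formula: t_s = B * (V/A)^n  (Chvorinov's rule, n=2)
Modulus M = V/A = 1599/987 = 1.620061 cm
M^2 = 1.620061^2 = 2.624598 cm^2
t_s = 4.2 * 2.624598 = 11.0233 s


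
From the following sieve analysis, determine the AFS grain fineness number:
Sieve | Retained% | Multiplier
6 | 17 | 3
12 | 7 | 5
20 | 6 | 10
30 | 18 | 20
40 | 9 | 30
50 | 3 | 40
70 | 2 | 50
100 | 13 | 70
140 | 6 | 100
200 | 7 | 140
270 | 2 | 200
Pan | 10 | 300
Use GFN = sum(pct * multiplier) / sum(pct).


Formula: GFN = sum(pct * multiplier) / sum(pct)
sum(pct * multiplier) = 6886
sum(pct) = 100
GFN = 6886 / 100 = 68.86


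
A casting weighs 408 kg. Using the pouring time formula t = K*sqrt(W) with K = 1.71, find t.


Formula: t = K * sqrt(W)
sqrt(W) = sqrt(408) = 20.19901
t = 1.71 * 20.19901 = 34.5403 s


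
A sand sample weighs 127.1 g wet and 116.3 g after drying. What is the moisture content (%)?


Formula: MC = (W_wet - W_dry) / W_wet * 100
Water mass = 127.1 - 116.3 = 10.8 g
MC = 10.8 / 127.1 * 100 = 8.4972%


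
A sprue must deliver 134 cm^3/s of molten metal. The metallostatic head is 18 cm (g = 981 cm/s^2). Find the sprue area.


Formula: v = sqrt(2*g*h), A = Q/v
Velocity: v = sqrt(2 * 981 * 18) = sqrt(35316) = 187.9255 cm/s
Sprue area: A = Q / v = 134 / 187.9255 = 0.7130 cm^2

Final answer: 0.7130 cm^2


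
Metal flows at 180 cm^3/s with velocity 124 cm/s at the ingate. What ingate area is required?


Formula: A_ingate = Q / v  (continuity equation)
A = 180 cm^3/s / 124 cm/s = 1.4516 cm^2


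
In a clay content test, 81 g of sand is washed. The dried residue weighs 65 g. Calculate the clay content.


Formula: Clay% = (W_total - W_washed) / W_total * 100
Clay mass = 81 - 65 = 16 g
Clay% = 16 / 81 * 100 = 19.7531%

Final answer: 19.7531%


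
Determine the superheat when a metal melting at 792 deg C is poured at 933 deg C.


Formula: Superheat = T_pour - T_melt
Superheat = 933 - 792 = 141 deg C

Answer: 141 deg C


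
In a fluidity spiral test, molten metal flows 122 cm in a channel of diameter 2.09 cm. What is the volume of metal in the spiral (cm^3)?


Formula: V = pi * (d/2)^2 * L  (cylinder volume)
Radius = 2.09/2 = 1.045 cm
V = pi * 1.045^2 * 122 = 418.5451 cm^3


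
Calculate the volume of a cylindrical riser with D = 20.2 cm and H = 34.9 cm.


Formula: V = pi * (D/2)^2 * H  (cylinder volume)
Radius = D/2 = 20.2/2 = 10.1 cm
V = pi * 10.1^2 * 34.9 = 11184.5379 cm^3

Final answer: 11184.5379 cm^3


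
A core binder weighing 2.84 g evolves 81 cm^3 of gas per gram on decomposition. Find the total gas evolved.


Formula: V_gas = W_binder * gas_evolution_rate
V = 2.84 g * 81 cm^3/g = 230.0400 cm^3

Answer: 230.0400 cm^3


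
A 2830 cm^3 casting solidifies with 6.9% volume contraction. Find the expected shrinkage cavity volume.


Formula: V_shrink = V_casting * shrinkage_pct / 100
V_shrink = 2830 cm^3 * 6.9 / 100 = 195.2700 cm^3


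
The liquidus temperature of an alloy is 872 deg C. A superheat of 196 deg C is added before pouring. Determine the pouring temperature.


Formula: T_pour = T_melt + Superheat
T_pour = 872 + 196 = 1068 deg C

1068 deg C


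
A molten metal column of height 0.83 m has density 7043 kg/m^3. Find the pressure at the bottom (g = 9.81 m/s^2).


Formula: P = rho * g * h
rho * g = 7043 * 9.81 = 69091.83 N/m^3
P = 69091.83 * 0.83 = 57346.2189 Pa

Final answer: 57346.2189 Pa


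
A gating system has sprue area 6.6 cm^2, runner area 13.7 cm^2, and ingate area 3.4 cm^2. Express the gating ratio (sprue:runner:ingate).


Sprue:Runner:Ingate = 1 : 13.7/6.6 : 3.4/6.6 = 1:2.08:0.52


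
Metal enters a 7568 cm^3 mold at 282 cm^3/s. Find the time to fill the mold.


Formula: t_fill = V_mold / Q_flow
t = 7568 cm^3 / 282 cm^3/s = 26.8369 s

Final answer: 26.8369 s


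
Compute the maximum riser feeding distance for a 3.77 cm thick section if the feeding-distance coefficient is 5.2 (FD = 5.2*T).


Formula: FD = 5.2 * T  (riser feeding-distance rule)
FD = 5.2 * 3.77 cm = 19.6040 cm

Answer: 19.6040 cm


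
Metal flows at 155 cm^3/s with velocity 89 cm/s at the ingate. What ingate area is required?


Formula: A_ingate = Q / v  (continuity equation)
A = 155 cm^3/s / 89 cm/s = 1.7416 cm^2

Final answer: 1.7416 cm^2


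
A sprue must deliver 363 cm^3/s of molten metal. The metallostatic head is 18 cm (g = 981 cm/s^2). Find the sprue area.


Formula: v = sqrt(2*g*h), A = Q/v
Velocity: v = sqrt(2 * 981 * 18) = sqrt(35316) = 187.9255 cm/s
Sprue area: A = Q / v = 363 / 187.9255 = 1.9316 cm^2

Answer: 1.9316 cm^2


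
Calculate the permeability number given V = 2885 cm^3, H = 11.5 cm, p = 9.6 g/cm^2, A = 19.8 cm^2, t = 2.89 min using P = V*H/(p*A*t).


Formula: Permeability Number P = (V * H) / (p * A * t)
Numerator: V * H = 2885 * 11.5 = 33177.5
Denominator: p * A * t = 9.6 * 19.8 * 2.89 = 549.3312
P = 33177.5 / 549.3312 = 60.3962

60.3962


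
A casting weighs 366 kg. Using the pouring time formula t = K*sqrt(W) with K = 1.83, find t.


Formula: t = K * sqrt(W)
sqrt(W) = sqrt(366) = 19.13113
t = 1.83 * 19.13113 = 35.0100 s

Answer: 35.0100 s


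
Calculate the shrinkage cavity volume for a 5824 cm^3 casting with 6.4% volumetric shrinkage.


Formula: V_shrink = V_casting * shrinkage_pct / 100
V_shrink = 5824 cm^3 * 6.4 / 100 = 372.7360 cm^3


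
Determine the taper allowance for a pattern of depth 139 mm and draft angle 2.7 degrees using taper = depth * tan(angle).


Formula: taper = depth * tan(draft_angle)
tan(2.7 deg) = 0.0471588
taper = 139 mm * 0.0471588 = 6.5551 mm

6.5551 mm


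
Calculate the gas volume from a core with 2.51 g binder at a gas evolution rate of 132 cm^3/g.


Formula: V_gas = W_binder * gas_evolution_rate
V = 2.51 g * 132 cm^3/g = 331.3200 cm^3


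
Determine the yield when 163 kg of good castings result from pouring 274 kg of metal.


Formula: Casting Yield = (W_good / W_total) * 100
Yield = (163 kg / 274 kg) * 100 = 59.4891%


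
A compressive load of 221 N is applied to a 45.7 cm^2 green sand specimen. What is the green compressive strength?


Formula: Compressive Strength = Force / Area
Strength = 221 N / 45.7 cm^2 = 4.8359 N/cm^2

4.8359 N/cm^2


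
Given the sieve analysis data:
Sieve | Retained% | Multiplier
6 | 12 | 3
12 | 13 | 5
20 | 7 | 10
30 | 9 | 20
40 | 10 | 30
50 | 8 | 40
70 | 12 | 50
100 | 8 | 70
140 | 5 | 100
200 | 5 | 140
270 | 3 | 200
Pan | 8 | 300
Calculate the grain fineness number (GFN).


Formula: GFN = sum(pct * multiplier) / sum(pct)
sum(pct * multiplier) = 6331
sum(pct) = 100
GFN = 6331 / 100 = 63.31


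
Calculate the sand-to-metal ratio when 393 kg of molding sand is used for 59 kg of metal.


Formula: Sand-to-Metal Ratio = W_sand / W_metal
Ratio = 393 kg / 59 kg = 6.6610

Answer: 6.6610


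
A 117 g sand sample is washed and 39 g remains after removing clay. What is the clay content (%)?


Formula: Clay% = (W_total - W_washed) / W_total * 100
Clay mass = 117 - 39 = 78 g
Clay% = 78 / 117 * 100 = 66.6667%

Final answer: 66.6667%


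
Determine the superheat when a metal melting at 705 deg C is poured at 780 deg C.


Formula: Superheat = T_pour - T_melt
Superheat = 780 - 705 = 75 deg C


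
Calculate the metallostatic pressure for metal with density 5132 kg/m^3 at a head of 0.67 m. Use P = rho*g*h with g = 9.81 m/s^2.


Formula: P = rho * g * h
rho * g = 5132 * 9.81 = 50344.92 N/m^3
P = 50344.92 * 0.67 = 33731.0964 Pa


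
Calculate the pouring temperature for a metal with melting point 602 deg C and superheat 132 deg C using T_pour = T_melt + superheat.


Formula: T_pour = T_melt + Superheat
T_pour = 602 + 132 = 734 deg C


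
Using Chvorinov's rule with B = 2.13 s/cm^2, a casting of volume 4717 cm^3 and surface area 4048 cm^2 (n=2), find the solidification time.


Formula: t_s = B * (V/A)^n  (Chvorinov's rule, n=2)
Modulus M = V/A = 4717/4048 = 1.165267 cm
M^2 = 1.165267^2 = 1.357847 cm^2
t_s = 2.13 * 1.357847 = 2.8922 s

Answer: 2.8922 s


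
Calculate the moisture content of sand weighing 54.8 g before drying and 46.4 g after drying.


Formula: MC = (W_wet - W_dry) / W_wet * 100
Water mass = 54.8 - 46.4 = 8.4 g
MC = 8.4 / 54.8 * 100 = 15.3285%

Answer: 15.3285%


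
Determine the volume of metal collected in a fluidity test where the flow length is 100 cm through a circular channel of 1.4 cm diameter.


Formula: V = pi * (d/2)^2 * L  (cylinder volume)
Radius = 1.4/2 = 0.7 cm
V = pi * 0.7^2 * 100 = 153.9380 cm^3

Answer: 153.9380 cm^3


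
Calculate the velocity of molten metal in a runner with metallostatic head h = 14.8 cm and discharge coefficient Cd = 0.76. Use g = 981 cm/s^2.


Formula: v = Cd * sqrt(2 * g * h)  (Torricelli with discharge coefficient)
2*g*h = 2 * 981 * 14.8 = 29037.6 cm^2/s^2
sqrt(29037.6) = 170.40423 cm/s
v = 0.76 * 170.40423 = 129.5072 cm/s

Final answer: 129.5072 cm/s


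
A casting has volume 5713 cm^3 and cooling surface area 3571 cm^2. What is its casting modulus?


Formula: Casting Modulus M = V / A
M = 5713 cm^3 / 3571 cm^2 = 1.5998 cm

Final answer: 1.5998 cm


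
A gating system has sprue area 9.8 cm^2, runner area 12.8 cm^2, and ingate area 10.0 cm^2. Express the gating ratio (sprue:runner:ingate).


Sprue:Runner:Ingate = 1 : 12.8/9.8 : 10.0/9.8 = 1:1.31:1.02

1:1.31:1.02


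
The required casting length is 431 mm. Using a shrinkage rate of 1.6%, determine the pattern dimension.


Formula: L_pattern = L_casting * (1 + shrinkage_rate/100)
Shrinkage factor = 1 + 1.6/100 = 1.016
L_pattern = 431 mm * 1.016 = 437.8960 mm

Answer: 437.8960 mm


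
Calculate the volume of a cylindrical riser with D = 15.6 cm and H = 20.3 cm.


Formula: V = pi * (D/2)^2 * H  (cylinder volume)
Radius = D/2 = 15.6/2 = 7.8 cm
V = pi * 7.8^2 * 20.3 = 3880.0303 cm^3

Answer: 3880.0303 cm^3


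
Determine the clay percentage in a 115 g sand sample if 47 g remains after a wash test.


Formula: Clay% = (W_total - W_washed) / W_total * 100
Clay mass = 115 - 47 = 68 g
Clay% = 68 / 115 * 100 = 59.1304%

Final answer: 59.1304%


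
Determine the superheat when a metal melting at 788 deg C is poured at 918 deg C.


Formula: Superheat = T_pour - T_melt
Superheat = 918 - 788 = 130 deg C


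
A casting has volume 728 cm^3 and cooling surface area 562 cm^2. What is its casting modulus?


Formula: Casting Modulus M = V / A
M = 728 cm^3 / 562 cm^2 = 1.2954 cm


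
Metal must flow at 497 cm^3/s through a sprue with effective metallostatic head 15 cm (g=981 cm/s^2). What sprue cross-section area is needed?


Formula: v = sqrt(2*g*h), A = Q/v
Velocity: v = sqrt(2 * 981 * 15) = sqrt(29430) = 171.5517 cm/s
Sprue area: A = Q / v = 497 / 171.5517 = 2.8971 cm^2


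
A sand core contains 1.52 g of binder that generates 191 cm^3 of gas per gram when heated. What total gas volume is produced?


Formula: V_gas = W_binder * gas_evolution_rate
V = 1.52 g * 191 cm^3/g = 290.3200 cm^3

Answer: 290.3200 cm^3


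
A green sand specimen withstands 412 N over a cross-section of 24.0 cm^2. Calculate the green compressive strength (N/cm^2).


Formula: Compressive Strength = Force / Area
Strength = 412 N / 24.0 cm^2 = 17.1667 N/cm^2

Answer: 17.1667 N/cm^2


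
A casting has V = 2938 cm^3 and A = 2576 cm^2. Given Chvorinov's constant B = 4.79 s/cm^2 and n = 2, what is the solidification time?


Formula: t_s = B * (V/A)^n  (Chvorinov's rule, n=2)
Modulus M = V/A = 2938/2576 = 1.140528 cm
M^2 = 1.140528^2 = 1.300804 cm^2
t_s = 4.79 * 1.300804 = 6.2309 s

Final answer: 6.2309 s


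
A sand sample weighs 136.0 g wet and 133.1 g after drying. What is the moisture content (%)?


Formula: MC = (W_wet - W_dry) / W_wet * 100
Water mass = 136.0 - 133.1 = 2.9 g
MC = 2.9 / 136.0 * 100 = 2.1324%

2.1324%


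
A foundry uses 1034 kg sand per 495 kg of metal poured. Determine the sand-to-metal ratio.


Formula: Sand-to-Metal Ratio = W_sand / W_metal
Ratio = 1034 kg / 495 kg = 2.0889

2.0889


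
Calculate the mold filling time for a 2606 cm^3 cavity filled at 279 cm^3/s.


Formula: t_fill = V_mold / Q_flow
t = 2606 cm^3 / 279 cm^3/s = 9.3405 s

Answer: 9.3405 s


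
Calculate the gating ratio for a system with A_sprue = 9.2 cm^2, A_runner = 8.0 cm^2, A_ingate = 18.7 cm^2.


Sprue:Runner:Ingate = 1 : 8.0/9.2 : 18.7/9.2 = 1:0.87:2.03

Answer: 1:0.87:2.03


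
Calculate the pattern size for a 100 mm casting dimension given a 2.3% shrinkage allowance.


Formula: L_pattern = L_casting * (1 + shrinkage_rate/100)
Shrinkage factor = 1 + 2.3/100 = 1.023
L_pattern = 100 mm * 1.023 = 102.3000 mm

Final answer: 102.3000 mm


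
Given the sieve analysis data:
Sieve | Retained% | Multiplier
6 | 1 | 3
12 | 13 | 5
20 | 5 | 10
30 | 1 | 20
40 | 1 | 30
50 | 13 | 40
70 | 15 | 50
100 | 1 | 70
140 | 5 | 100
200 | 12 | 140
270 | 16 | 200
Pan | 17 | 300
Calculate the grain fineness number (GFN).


Formula: GFN = sum(pct * multiplier) / sum(pct)
sum(pct * multiplier) = 11988
sum(pct) = 100
GFN = 11988 / 100 = 119.88

119.88


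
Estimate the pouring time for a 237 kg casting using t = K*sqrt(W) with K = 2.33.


Formula: t = K * sqrt(W)
sqrt(W) = sqrt(237) = 15.39480
t = 2.33 * 15.39480 = 35.8699 s

Answer: 35.8699 s


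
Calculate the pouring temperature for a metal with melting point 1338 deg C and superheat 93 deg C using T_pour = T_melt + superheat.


Formula: T_pour = T_melt + Superheat
T_pour = 1338 + 93 = 1431 deg C

Final answer: 1431 deg C


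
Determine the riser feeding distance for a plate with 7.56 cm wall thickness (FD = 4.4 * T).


Formula: FD = 4.4 * T  (riser feeding-distance rule)
FD = 4.4 * 7.56 cm = 33.2640 cm

Answer: 33.2640 cm


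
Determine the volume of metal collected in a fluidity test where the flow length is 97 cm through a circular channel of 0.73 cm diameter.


Formula: V = pi * (d/2)^2 * L  (cylinder volume)
Radius = 0.73/2 = 0.365 cm
V = pi * 0.365^2 * 97 = 40.5983 cm^3


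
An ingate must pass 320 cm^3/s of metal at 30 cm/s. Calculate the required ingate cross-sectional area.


Formula: A_ingate = Q / v  (continuity equation)
A = 320 cm^3/s / 30 cm/s = 10.6667 cm^2

Final answer: 10.6667 cm^2


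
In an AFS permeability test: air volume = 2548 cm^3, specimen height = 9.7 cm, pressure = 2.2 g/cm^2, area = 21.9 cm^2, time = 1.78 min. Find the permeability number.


Formula: Permeability Number P = (V * H) / (p * A * t)
Numerator: V * H = 2548 * 9.7 = 24715.6
Denominator: p * A * t = 2.2 * 21.9 * 1.78 = 85.7604
P = 24715.6 / 85.7604 = 288.1936


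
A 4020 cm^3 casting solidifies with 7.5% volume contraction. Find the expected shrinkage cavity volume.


Formula: V_shrink = V_casting * shrinkage_pct / 100
V_shrink = 4020 cm^3 * 7.5 / 100 = 301.5000 cm^3

Final answer: 301.5000 cm^3


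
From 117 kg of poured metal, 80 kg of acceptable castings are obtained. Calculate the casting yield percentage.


Formula: Casting Yield = (W_good / W_total) * 100
Yield = (80 kg / 117 kg) * 100 = 68.3761%

Answer: 68.3761%
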